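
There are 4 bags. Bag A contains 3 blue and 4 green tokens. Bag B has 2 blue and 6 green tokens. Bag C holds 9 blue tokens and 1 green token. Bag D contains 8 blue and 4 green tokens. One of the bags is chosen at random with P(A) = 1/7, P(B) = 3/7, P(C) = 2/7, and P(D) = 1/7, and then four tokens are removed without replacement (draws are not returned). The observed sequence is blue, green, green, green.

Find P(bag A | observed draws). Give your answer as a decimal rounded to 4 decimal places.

0.1616

The likelihood of the observed sequence under each hypothesis: P(data | bag A) = (3/7)(4/6)(3/5)(2/4) = 0.085714; P(data | bag B) = (2/8)(6/7)(5/6)(4/5) = 0.14286; P(data | bag C) = (9/10)(1/9)(0/8) = 0; P(data | bag D) = (8/12)(4/11)(3/10)(2/9) = 0.016162.
Weighting by the prior gives 1/7 · 0.085714 = 0.012245, 3/7 · 0.14286 = 0.061224, 2/7 · 0 = 0, 1/7 · 0.016162 = 0.0023088; summing to 0.075778.
So P(bag A | data) = (0.012245) / (0.075778) = 0.16159.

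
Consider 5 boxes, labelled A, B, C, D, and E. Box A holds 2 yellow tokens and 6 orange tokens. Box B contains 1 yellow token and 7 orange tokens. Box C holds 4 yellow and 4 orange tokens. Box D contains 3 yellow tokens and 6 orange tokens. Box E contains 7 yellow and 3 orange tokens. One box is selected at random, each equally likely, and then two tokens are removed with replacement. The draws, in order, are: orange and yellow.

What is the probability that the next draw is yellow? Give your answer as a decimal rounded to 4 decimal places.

0.4153

Compute the likelihood of the observed sequence for each case: P(data | box A) = (6/8)(2/8) = 0.1875; P(data | box B) = (7/8)(1/8) = 0.10938; P(data | box C) = (4/8)(4/8) = 0.25; P(data | box D) = (6/9)(3/9) = 0.22222; P(data | box E) = (3/10)(7/10) = 0.21.
Weighting by the prior gives 1/5 · 0.1875 = 0.0375, 1/5 · 0.10938 = 0.021875, 1/5 · 0.25 = 0.05, 1/5 · 0.22222 = 0.044444, 1/5 · 0.21 = 0.042; summing to 0.19582.
The posterior is then P(box A | data) = 0.1915, P(box B | data) = 0.11171, P(box C | data) = 0.25534, P(box D | data) = 0.22697, P(box E | data) = 0.21448.
The predictive probability is P(yellow next | data) = (1/4)(0.1915) + (1/8)(0.11171) + (1/2)(0.25534) + (1/3)(0.22697) + (7/10)(0.21448) = 0.4153.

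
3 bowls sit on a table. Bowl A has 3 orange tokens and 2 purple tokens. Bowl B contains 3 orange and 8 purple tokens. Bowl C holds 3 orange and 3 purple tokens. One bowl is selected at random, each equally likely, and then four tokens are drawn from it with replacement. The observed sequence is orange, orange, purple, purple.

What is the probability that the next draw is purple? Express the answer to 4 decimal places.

The likelihood of the observed sequence under each hypothesis: P(data | bowl A) = (3/5)(3/5)(2/5)(2/5) = 0.0576; P(data | bowl B) = (3/11)(3/11)(8/11)(8/11) = 0.039342; P(data | bowl C) = (3/6)(3/6)(3/6)(3/6) = 0.0625.
Weighting by the prior gives 1/3 · 0.0576 = 0.0192, 1/3 · 0.039342 = 0.013114, 1/3 · 0.0625 = 0.020833; these sum to 0.053147.
Dividing through by the total gives posterior P(bowl A | data) = 0.36126, P(bowl B | data) = 0.24675, P(bowl C | data) = 0.39199.
The predictive probability is P(purple next | data) = (2/5)(0.36126) + (8/11)(0.24675) + (1/2)(0.39199) = 0.51995.

0.5200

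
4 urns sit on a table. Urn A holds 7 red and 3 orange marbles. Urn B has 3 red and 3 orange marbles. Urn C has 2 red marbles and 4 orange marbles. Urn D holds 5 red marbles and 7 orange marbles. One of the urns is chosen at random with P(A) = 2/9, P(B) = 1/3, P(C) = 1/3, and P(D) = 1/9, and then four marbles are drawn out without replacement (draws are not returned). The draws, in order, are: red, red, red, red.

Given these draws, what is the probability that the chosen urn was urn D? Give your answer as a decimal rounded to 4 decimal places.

For each hypothesis, P(data | H) works out to: P(data | urn A) = (7/10)(6/9)(5/8)(4/7) = 1/6; P(data | urn B) = (3/6)(2/5)(1/4)(0/3) = 0; P(data | urn C) = (2/6)(1/5)(0/4) = 0; P(data | urn D) = (5/12)(4/11)(3/10)(2/9) = 1/99.
The prior-weighted likelihoods are 2/9 · 1/6 = 1/27, 1/3 · 0 = 0, 1/3 · 0 = 0, 1/9 · 1/99 = 1/891; summing to 34/891.
Therefore the posterior P(urn D | data) = (1/891) / (34/891) = 1/34.

0.0294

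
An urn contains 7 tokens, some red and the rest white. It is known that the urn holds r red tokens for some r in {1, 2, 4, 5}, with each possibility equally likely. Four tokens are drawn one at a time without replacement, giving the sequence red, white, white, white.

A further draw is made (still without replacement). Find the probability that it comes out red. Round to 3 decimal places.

0.242

Under each hypothesis, the probability of the observed sequence is: P(data | r = 1) = (1/7)(6/6)(5/5)(4/4) = 1/7; P(data | r = 2) = (2/7)(5/6)(4/5)(3/4) = 1/7; P(data | r = 4) = (4/7)(3/6)(2/5)(1/4) = 1/35; P(data | r = 5) = (5/7)(2/6)(1/5)(0/4) = 0.
The prior-weighted likelihoods are 1/4 · 1/7 = 1/28, 1/4 · 1/7 = 1/28, 1/4 · 1/35 = 1/140, 1/4 · 0 = 0; these sum to 11/140.
The posterior is then P(r = 1 | data) = 5/11, P(r = 2 | data) = 5/11, P(r = 4 | data) = 1/11, P(r = 5 | data) = 0.
So P(red next | data) = Σ P(red next | H) P(H | data) = (0)(5/11) + (1/3)(5/11) + (1)(1/11) = 8/33.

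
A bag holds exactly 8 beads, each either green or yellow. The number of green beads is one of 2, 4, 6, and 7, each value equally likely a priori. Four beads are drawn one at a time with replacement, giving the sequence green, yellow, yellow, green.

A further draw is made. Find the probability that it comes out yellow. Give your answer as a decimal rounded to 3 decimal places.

Under each hypothesis, the probability of the observed sequence is: P(data | r = 2) = (2/8)(6/8)(6/8)(2/8) = 0.035156; P(data | r = 4) = (4/8)(4/8)(4/8)(4/8) = 0.0625; P(data | r = 6) = (6/8)(2/8)(2/8)(6/8) = 0.035156; P(data | r = 7) = (7/8)(1/8)(1/8)(7/8) = 0.011963.
Weighting by the prior gives 1/4 · 0.035156 = 0.0087891, 1/4 · 0.0625 = 0.015625, 1/4 · 0.035156 = 0.0087891, 1/4 · 0.011963 = 0.0029907; these sum to 0.036194.
Normalising, the posterior is P(r = 2 | data) = 0.24283, P(r = 4 | data) = 0.4317, P(r = 6 | data) = 0.24283, P(r = 7 | data) = 0.082631.
The predictive probability is P(yellow next | data) = (3/4)(0.24283) + (1/2)(0.4317) + (1/4)(0.24283) + (1/8)(0.082631) = 0.46901.

0.469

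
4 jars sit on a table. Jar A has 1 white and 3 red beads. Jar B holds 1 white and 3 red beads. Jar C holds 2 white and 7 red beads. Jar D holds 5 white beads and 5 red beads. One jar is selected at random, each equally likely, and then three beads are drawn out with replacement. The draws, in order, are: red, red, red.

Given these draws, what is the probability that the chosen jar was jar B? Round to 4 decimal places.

Compute the likelihood of the observed sequence for each case: P(data | jar A) = (3/4)(3/4)(3/4) = 0.42188; P(data | jar B) = (3/4)(3/4)(3/4) = 0.42188; P(data | jar C) = (7/9)(7/9)(7/9) = 0.47051; P(data | jar D) = (5/10)(5/10)(5/10) = 0.125.
Weighting by the prior gives 1/4 · 0.42188 = 0.10547, 1/4 · 0.42188 = 0.10547, 1/4 · 0.47051 = 0.11763, 1/4 · 0.125 = 0.03125; with total 0.35981.
Hence P(jar B | data) = (0.10547) / (0.35981) = 0.29312.

0.2931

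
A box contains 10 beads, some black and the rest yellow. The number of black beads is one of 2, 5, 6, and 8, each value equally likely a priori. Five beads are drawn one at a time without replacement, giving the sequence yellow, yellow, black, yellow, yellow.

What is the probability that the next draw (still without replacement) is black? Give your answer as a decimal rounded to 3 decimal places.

For each hypothesis, P(data | H) works out to: P(data | r = 2) = (8/10)(7/9)(2/8)(6/7)(5/6) = 0.11111; P(data | r = 5) = (5/10)(4/9)(5/8)(3/7)(2/6) = 0.019841; P(data | r = 6) = (4/10)(3/9)(6/8)(2/7)(1/6) = 0.0047619; P(data | r = 8) = (2/10)(1/9)(8/8)(0/7) = 0.
Multiplying each by its prior: 1/4 · 0.11111 = 0.027778, 1/4 · 0.019841 = 0.0049603, 1/4 · 0.0047619 = 0.0011905, 1/4 · 0 = 0; these sum to 0.033929.
Dividing through by the total gives posterior P(r = 2 | data) = 0.81871, P(r = 5 | data) = 0.1462, P(r = 6 | data) = 0.035088, P(r = 8 | data) = 0.
The predictive probability is P(black next | data) = (1/5)(0.81871) + (4/5)(0.1462) + (1)(0.035088) = 0.31579.

0.316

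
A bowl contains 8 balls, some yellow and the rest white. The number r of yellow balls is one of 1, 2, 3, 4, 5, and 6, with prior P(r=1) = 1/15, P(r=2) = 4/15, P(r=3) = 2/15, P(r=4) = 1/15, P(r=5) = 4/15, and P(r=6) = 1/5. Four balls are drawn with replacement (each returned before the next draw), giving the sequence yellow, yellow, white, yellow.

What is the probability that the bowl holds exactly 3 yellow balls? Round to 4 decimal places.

0.0767

Compute the likelihood of the observed sequence for each case: P(data | r = 1) = (1/8)(1/8)(7/8)(1/8) = 0.001709; P(data | r = 2) = (2/8)(2/8)(6/8)(2/8) = 0.011719; P(data | r = 3) = (3/8)(3/8)(5/8)(3/8) = 0.032959; P(data | r = 4) = (4/8)(4/8)(4/8)(4/8) = 0.0625; P(data | r = 5) = (5/8)(5/8)(3/8)(5/8) = 0.091553; P(data | r = 6) = (6/8)(6/8)(2/8)(6/8) = 0.10547.
The prior-weighted likelihoods are 1/15 · 0.001709 = 0.00011393, 4/15 · 0.011719 = 0.003125, 2/15 · 0.032959 = 0.0043945, 1/15 · 0.0625 = 0.0041667, 4/15 · 0.091553 = 0.024414, 1/5 · 0.10547 = 0.021094; with total 0.057308.
So P(r = 3 | data) = (0.0043945) / (0.057308) = 0.076683.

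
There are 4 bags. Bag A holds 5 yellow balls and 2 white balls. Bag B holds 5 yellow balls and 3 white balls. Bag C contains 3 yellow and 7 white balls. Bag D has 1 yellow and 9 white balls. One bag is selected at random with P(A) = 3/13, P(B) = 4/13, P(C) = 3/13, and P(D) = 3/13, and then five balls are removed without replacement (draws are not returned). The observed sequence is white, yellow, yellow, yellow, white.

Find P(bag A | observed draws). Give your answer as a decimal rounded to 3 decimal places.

0.374

The likelihood of the observed sequence under each hypothesis: P(data | bag A) = (2/7)(5/6)(4/5)(3/4)(1/3) = 0.047619; P(data | bag B) = (3/8)(5/7)(4/6)(3/5)(2/4) = 0.053571; P(data | bag C) = (7/10)(3/9)(2/8)(1/7)(6/6) = 0.0083333; P(data | bag D) = (9/10)(1/9)(0/8) = 0.
The prior-weighted likelihoods are 3/13 · 0.047619 = 0.010989, 4/13 · 0.053571 = 0.016484, 3/13 · 0.0083333 = 0.0019231, 3/13 · 0 = 0; these sum to 0.029396.
Therefore the posterior P(bag A | data) = (0.010989) / (0.029396) = 0.37383.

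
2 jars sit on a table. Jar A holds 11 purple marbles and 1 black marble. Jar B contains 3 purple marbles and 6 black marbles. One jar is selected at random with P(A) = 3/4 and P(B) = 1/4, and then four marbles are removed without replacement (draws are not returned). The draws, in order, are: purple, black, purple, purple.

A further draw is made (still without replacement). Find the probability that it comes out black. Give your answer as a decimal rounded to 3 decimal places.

0.045

Under each hypothesis, the probability of the observed sequence is: P(data | jar A) = (11/12)(1/11)(10/10)(9/9) = 1/12; P(data | jar B) = (3/9)(6/8)(2/7)(1/6) = 1/84.
Multiplying each by its prior: 3/4 · 1/12 = 1/16, 1/4 · 1/84 = 1/336; these sum to 11/168.
Dividing through by the total gives posterior P(jar A | data) = 21/22, P(jar B | data) = 1/22.
The predictive probability is P(black next | data) = (0)(21/22) + (1)(1/22) = 1/22.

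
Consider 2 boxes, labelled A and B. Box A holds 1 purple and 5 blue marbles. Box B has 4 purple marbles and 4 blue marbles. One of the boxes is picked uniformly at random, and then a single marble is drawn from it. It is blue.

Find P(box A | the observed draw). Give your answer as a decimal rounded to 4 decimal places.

0.6250

Compute the likelihood of this draw for each case: P(data | box A) = (5/6) = 5/6; P(data | box B) = (4/8) = 1/2.
The prior-weighted likelihoods are 1/2 · 5/6 = 5/12, 1/2 · 1/2 = 1/4; with total 2/3.
By Bayes' rule, P(box A | data) = (5/12) / (2/3) = 5/8.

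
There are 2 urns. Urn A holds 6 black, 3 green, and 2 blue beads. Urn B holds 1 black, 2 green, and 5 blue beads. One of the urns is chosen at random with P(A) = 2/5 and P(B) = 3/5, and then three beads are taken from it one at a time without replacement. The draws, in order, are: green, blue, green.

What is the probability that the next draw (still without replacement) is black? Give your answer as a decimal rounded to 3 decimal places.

Compute the likelihood of the observed sequence for each case: P(data | urn A) = (3/11)(2/10)(2/9) = 0.012121; P(data | urn B) = (2/8)(5/7)(1/6) = 0.029762.
Multiplying each by its prior: 2/5 · 0.012121 = 0.0048485, 3/5 · 0.029762 = 0.017857; summing to 0.022706.
Normalising, the posterior is P(urn A | data) = 0.21354, P(urn B | data) = 0.78646.
Averaging over the posterior, P(black next | data) = (3/4)(0.21354) + (1/5)(0.78646) = 0.31745.

0.317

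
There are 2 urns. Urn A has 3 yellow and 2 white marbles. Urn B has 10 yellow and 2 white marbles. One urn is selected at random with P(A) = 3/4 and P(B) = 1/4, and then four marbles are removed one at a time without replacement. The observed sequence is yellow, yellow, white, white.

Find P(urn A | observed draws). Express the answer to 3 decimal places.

0.952

For each hypothesis, P(data | H) works out to: P(data | urn A) = (3/5)(2/4)(2/3)(1/2) = 1/10; P(data | urn B) = (10/12)(9/11)(2/10)(1/9) = 1/66.
Multiplying each by its prior: 3/4 · 1/10 = 3/40, 1/4 · 1/66 = 1/264; with total 13/165.
So P(urn A | data) = (3/40) / (13/165) = 99/104.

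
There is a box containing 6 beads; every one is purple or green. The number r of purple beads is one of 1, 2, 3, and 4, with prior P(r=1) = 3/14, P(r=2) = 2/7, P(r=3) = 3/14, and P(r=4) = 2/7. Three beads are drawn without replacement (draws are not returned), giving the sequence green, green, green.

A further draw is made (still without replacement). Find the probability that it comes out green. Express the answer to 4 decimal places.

Compute the likelihood of the observed sequence for each case: P(data | r = 1) = (5/6)(4/5)(3/4) = 1/2; P(data | r = 2) = (4/6)(3/5)(2/4) = 1/5; P(data | r = 3) = (3/6)(2/5)(1/4) = 1/20; P(data | r = 4) = (2/6)(1/5)(0/4) = 0.
Multiplying each by its prior: 3/14 · 1/2 = 3/28, 2/7 · 1/5 = 2/35, 3/14 · 1/20 = 3/280, 2/7 · 0 = 0; summing to 7/40.
The posterior is then P(r = 1 | data) = 30/49, P(r = 2 | data) = 16/49, P(r = 3 | data) = 3/49, P(r = 4 | data) = 0.
Averaging over the posterior, P(green next | data) = (2/3)(30/49) + (1/3)(16/49) + (0)(3/49) = 76/147.

0.5170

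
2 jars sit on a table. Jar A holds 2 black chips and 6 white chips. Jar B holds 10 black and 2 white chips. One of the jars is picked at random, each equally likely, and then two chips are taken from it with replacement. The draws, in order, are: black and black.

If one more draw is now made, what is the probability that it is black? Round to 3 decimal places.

Compute the likelihood of the observed sequence for each case: P(data | jar A) = (2/8)(2/8) = 1/16; P(data | jar B) = (10/12)(10/12) = 25/36.
Multiplying each by its prior: 1/2 · 1/16 = 1/32, 1/2 · 25/36 = 25/72; these sum to 109/288.
The posterior is then P(jar A | data) = 0.082569, P(jar B | data) = 0.91743.
So P(black next | data) = Σ P(black next | H) P(H | data) = (1/4)(0.082569) + (5/6)(0.91743) = 0.78517.

0.785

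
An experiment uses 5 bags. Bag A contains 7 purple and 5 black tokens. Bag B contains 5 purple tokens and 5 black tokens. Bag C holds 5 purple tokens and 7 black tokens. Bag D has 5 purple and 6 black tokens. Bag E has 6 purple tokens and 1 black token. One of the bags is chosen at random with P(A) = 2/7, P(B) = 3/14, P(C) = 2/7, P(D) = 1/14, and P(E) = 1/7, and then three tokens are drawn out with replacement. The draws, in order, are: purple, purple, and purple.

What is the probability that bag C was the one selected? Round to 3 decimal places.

The likelihood of the observed sequence under each hypothesis: P(data | bag A) = (7/12)(7/12)(7/12) = 0.1985; P(data | bag B) = (5/10)(5/10)(5/10) = 0.125; P(data | bag C) = (5/12)(5/12)(5/12) = 0.072338; P(data | bag D) = (5/11)(5/11)(5/11) = 0.093914; P(data | bag E) = (6/7)(6/7)(6/7) = 0.62974.
The prior-weighted likelihoods are 2/7 · 0.1985 = 0.056713, 3/14 · 0.125 = 0.026786, 2/7 · 0.072338 = 0.020668, 1/14 · 0.093914 = 0.0067082, 1/7 · 0.62974 = 0.089963; summing to 0.20084.
Hence P(bag C | data) = (0.020668) / (0.20084) = 0.10291.

0.103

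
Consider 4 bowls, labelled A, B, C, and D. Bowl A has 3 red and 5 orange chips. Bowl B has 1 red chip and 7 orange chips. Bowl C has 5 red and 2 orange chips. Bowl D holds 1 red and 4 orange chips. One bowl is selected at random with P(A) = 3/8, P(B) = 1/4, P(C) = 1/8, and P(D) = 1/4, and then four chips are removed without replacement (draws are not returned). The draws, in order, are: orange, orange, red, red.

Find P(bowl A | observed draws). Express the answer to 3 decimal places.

Compute the likelihood of the observed sequence for each case: P(data | bowl A) = (5/8)(4/7)(3/6)(2/5) = 1/14; P(data | bowl B) = (7/8)(6/7)(1/6)(0/5) = 0; P(data | bowl C) = (2/7)(1/6)(5/5)(4/4) = 1/21; P(data | bowl D) = (4/5)(3/4)(1/3)(0/2) = 0.
Multiplying each by its prior: 3/8 · 1/14 = 3/112, 1/4 · 0 = 0, 1/8 · 1/21 = 1/168, 1/4 · 0 = 0; these sum to 11/336.
Hence P(bowl A | data) = (3/112) / (11/336) = 9/11.

0.818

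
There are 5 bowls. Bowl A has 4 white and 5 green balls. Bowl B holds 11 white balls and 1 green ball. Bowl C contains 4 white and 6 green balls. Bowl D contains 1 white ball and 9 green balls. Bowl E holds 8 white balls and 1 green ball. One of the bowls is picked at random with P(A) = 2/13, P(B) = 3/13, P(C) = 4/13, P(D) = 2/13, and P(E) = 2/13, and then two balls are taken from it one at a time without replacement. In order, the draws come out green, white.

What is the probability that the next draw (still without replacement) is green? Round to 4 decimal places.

0.5161

Compute the likelihood of the observed sequence for each case: P(data | bowl A) = (5/9)(4/8) = 0.27778; P(data | bowl B) = (1/12)(11/11) = 0.083333; P(data | bowl C) = (6/10)(4/9) = 0.26667; P(data | bowl D) = (9/10)(1/9) = 0.1; P(data | bowl E) = (1/9)(8/8) = 0.11111.
Weighting by the prior gives 2/13 · 0.27778 = 0.042735, 3/13 · 0.083333 = 0.019231, 4/13 · 0.26667 = 0.082051, 2/13 · 0.1 = 0.015385, 2/13 · 0.11111 = 0.017094; these sum to 0.1765.
Normalising, the posterior is P(bowl A | data) = 0.24213, P(bowl B | data) = 0.10896, P(bowl C | data) = 0.46489, P(bowl D | data) = 0.087167, P(bowl E | data) = 0.096852.
The predictive probability is P(green next | data) = (4/7)(0.24213) + (0)(0.10896) + (5/8)(0.46489) + (1)(0.087167) + (0)(0.096852) = 0.51608.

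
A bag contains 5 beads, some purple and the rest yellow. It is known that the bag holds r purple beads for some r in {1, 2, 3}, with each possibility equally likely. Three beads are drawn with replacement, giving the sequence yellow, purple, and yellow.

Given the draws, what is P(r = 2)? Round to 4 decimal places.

0.3913

Compute the likelihood of the observed sequence for each case: P(data | r = 1) = (4/5)(1/5)(4/5) = 16/125; P(data | r = 2) = (3/5)(2/5)(3/5) = 18/125; P(data | r = 3) = (2/5)(3/5)(2/5) = 12/125.
The prior-weighted likelihoods are 1/3 · 16/125 = 16/375, 1/3 · 18/125 = 6/125, 1/3 · 12/125 = 4/125; with total 46/375.
Therefore the posterior P(r = 2 | data) = (6/125) / (46/375) = 9/23.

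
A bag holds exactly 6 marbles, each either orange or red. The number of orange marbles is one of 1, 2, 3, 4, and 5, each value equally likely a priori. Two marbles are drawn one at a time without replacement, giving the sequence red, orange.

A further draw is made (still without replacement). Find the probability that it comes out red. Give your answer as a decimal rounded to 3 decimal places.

Under each hypothesis, the probability of the observed sequence is: P(data | r = 1) = (5/6)(1/5) = 1/6; P(data | r = 2) = (4/6)(2/5) = 4/15; P(data | r = 3) = (3/6)(3/5) = 3/10; P(data | r = 4) = (2/6)(4/5) = 4/15; P(data | r = 5) = (1/6)(5/5) = 1/6.
Multiplying each by its prior: 1/5 · 1/6 = 1/30, 1/5 · 4/15 = 4/75, 1/5 · 3/10 = 3/50, 1/5 · 4/15 = 4/75, 1/5 · 1/6 = 1/30; these sum to 7/30.
Dividing through by the total gives posterior P(r = 1 | data) = 1/7, P(r = 2 | data) = 8/35, P(r = 3 | data) = 9/35, P(r = 4 | data) = 8/35, P(r = 5 | data) = 1/7.
The predictive probability is P(red next | data) = (1)(1/7) + (3/4)(8/35) + (1/2)(9/35) + (1/4)(8/35) + (0)(1/7) = 1/2.

0.500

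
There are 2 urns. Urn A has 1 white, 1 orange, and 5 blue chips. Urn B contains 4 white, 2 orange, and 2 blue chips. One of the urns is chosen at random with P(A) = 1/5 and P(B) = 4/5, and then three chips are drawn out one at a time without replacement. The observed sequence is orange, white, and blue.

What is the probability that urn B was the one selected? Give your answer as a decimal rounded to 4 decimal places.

The likelihood of the observed sequence under each hypothesis: P(data | urn A) = (1/7)(1/6)(5/5) = 1/42; P(data | urn B) = (2/8)(4/7)(2/6) = 1/21.
Weighting by the prior gives 1/5 · 1/42 = 1/210, 4/5 · 1/21 = 4/105; summing to 3/70.
Hence P(urn B | data) = (4/105) / (3/70) = 8/9.

0.8889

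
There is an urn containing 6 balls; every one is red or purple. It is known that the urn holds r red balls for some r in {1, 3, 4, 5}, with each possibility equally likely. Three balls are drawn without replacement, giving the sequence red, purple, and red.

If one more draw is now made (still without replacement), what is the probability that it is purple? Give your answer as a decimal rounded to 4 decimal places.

Under each hypothesis, the probability of the observed sequence is: P(data | r = 1) = (1/6)(5/5)(0/4) = 0; P(data | r = 3) = (3/6)(3/5)(2/4) = 3/20; P(data | r = 4) = (4/6)(2/5)(3/4) = 1/5; P(data | r = 5) = (5/6)(1/5)(4/4) = 1/6.
Weighting by the prior gives 1/4 · 0 = 0, 1/4 · 3/20 = 3/80, 1/4 · 1/5 = 1/20, 1/4 · 1/6 = 1/24; with total 31/240.
Normalising, the posterior is P(r = 1 | data) = 0, P(r = 3 | data) = 9/31, P(r = 4 | data) = 12/31, P(r = 5 | data) = 10/31.
The predictive probability is P(purple next | data) = (2/3)(9/31) + (1/3)(12/31) + (0)(10/31) = 10/31.

0.3226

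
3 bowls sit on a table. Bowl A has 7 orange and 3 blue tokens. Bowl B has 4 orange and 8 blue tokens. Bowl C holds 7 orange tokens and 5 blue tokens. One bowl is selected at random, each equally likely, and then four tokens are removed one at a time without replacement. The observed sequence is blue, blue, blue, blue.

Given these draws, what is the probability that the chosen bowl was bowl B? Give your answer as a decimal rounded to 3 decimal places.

0.933

The likelihood of the observed sequence under each hypothesis: P(data | bowl A) = (3/10)(2/9)(1/8)(0/7) = 0; P(data | bowl B) = (8/12)(7/11)(6/10)(5/9) = 14/99; P(data | bowl C) = (5/12)(4/11)(3/10)(2/9) = 1/99.
Multiplying each by its prior: 1/3 · 0 = 0, 1/3 · 14/99 = 14/297, 1/3 · 1/99 = 1/297; summing to 5/99.
Therefore the posterior P(bowl B | data) = (14/297) / (5/99) = 14/15.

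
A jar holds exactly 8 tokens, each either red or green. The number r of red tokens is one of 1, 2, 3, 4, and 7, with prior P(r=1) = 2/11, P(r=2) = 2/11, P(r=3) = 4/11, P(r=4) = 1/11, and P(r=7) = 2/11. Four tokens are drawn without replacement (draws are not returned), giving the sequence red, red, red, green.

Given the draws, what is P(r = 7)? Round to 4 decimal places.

For each hypothesis, P(data | H) works out to: P(data | r = 1) = (1/8)(0/7) = 0; P(data | r = 2) = (2/8)(1/7)(0/6) = 0; P(data | r = 3) = (3/8)(2/7)(1/6)(5/5) = 0.017857; P(data | r = 4) = (4/8)(3/7)(2/6)(4/5) = 0.057143; P(data | r = 7) = (7/8)(6/7)(5/6)(1/5) = 0.125.
Multiplying each by its prior: 2/11 · 0 = 0, 2/11 · 0 = 0, 4/11 · 0.017857 = 0.0064935, 1/11 · 0.057143 = 0.0051948, 2/11 · 0.125 = 0.022727; these sum to 0.034416.
Therefore the posterior P(r = 7 | data) = (0.022727) / (0.034416) = 0.66038.

0.6604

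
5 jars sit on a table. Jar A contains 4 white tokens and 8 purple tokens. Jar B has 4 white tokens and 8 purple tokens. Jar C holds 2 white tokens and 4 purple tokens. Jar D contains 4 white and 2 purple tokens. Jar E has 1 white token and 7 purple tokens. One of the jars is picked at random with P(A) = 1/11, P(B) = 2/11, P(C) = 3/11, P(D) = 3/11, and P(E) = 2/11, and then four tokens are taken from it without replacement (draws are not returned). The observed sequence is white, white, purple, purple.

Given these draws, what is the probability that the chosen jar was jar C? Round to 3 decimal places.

For each hypothesis, P(data | H) works out to: P(data | jar A) = (4/12)(3/11)(8/10)(7/9) = 0.056566; P(data | jar B) = (4/12)(3/11)(8/10)(7/9) = 0.056566; P(data | jar C) = (2/6)(1/5)(4/4)(3/3) = 0.066667; P(data | jar D) = (4/6)(3/5)(2/4)(1/3) = 0.066667; P(data | jar E) = (1/8)(0/7) = 0.
Multiplying each by its prior: 1/11 · 0.056566 = 0.0051423, 2/11 · 0.056566 = 0.010285, 3/11 · 0.066667 = 0.018182, 3/11 · 0.066667 = 0.018182, 2/11 · 0 = 0; these sum to 0.051791.
So P(jar C | data) = (0.018182) / (0.051791) = 0.35106.

0.351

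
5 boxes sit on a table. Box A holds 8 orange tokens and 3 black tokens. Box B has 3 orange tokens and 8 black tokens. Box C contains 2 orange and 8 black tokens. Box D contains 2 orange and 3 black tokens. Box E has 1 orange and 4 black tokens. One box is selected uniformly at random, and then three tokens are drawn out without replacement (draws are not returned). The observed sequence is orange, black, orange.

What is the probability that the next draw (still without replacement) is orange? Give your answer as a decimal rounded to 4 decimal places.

0.3917

For each hypothesis, P(data | H) works out to: P(data | box A) = (8/11)(3/10)(7/9) = 0.1697; P(data | box B) = (3/11)(8/10)(2/9) = 0.048485; P(data | box C) = (2/10)(8/9)(1/8) = 0.022222; P(data | box D) = (2/5)(3/4)(1/3) = 0.1; P(data | box E) = (1/5)(4/4)(0/3) = 0.
The prior-weighted likelihoods are 1/5 · 0.1697 = 0.033939, 1/5 · 0.048485 = 0.009697, 1/5 · 0.022222 = 0.0044444, 1/5 · 0.1 = 0.02, 1/5 · 0 = 0; summing to 0.068081.
Dividing through by the total gives posterior P(box A | data) = 0.49852, P(box B | data) = 0.14243, P(box C | data) = 0.065282, P(box D | data) = 0.29377, P(box E | data) = 0.
So P(orange next | data) = Σ P(orange next | H) P(H | data) = (3/4)(0.49852) + (1/8)(0.14243) + (0)(0.065282) + (0)(0.29377) = 0.39169.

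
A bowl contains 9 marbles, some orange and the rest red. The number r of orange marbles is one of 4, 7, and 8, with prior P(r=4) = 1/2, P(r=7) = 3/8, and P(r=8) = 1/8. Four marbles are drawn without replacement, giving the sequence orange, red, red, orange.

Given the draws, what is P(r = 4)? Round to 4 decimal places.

For each hypothesis, P(data | H) works out to: P(data | r = 4) = (4/9)(5/8)(4/7)(3/6) = 0.079365; P(data | r = 7) = (7/9)(2/8)(1/7)(6/6) = 0.027778; P(data | r = 8) = (8/9)(1/8)(0/7) = 0.
The prior-weighted likelihoods are 1/2 · 0.079365 = 0.039683, 3/8 · 0.027778 = 0.010417, 1/8 · 0 = 0; with total 0.050099.
So P(r = 4 | data) = (0.039683) / (0.050099) = 0.79208.

0.7921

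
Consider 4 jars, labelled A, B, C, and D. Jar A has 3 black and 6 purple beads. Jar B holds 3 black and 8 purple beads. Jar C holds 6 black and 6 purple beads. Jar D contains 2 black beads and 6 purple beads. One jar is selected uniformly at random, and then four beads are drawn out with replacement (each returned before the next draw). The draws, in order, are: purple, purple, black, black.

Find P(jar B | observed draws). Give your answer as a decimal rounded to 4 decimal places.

Compute the likelihood of the observed sequence for each case: P(data | jar A) = (6/9)(6/9)(3/9)(3/9) = 0.049383; P(data | jar B) = (8/11)(8/11)(3/11)(3/11) = 0.039342; P(data | jar C) = (6/12)(6/12)(6/12)(6/12) = 0.0625; P(data | jar D) = (6/8)(6/8)(2/8)(2/8) = 0.035156.
Multiplying each by its prior: 1/4 · 0.049383 = 0.012346, 1/4 · 0.039342 = 0.0098354, 1/4 · 0.0625 = 0.015625, 1/4 · 0.035156 = 0.0087891; these sum to 0.046595.
Therefore the posterior P(jar B | data) = (0.0098354) / (0.046595) = 0.21108.

0.2111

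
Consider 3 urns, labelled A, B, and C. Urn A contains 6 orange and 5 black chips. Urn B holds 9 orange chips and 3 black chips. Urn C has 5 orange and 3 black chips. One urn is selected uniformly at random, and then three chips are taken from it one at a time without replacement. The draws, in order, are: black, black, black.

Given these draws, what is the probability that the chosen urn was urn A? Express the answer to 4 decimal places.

0.7301

The likelihood of the observed sequence under each hypothesis: P(data | urn A) = (5/11)(4/10)(3/9) = 0.060606; P(data | urn B) = (3/12)(2/11)(1/10) = 0.0045455; P(data | urn C) = (3/8)(2/7)(1/6) = 0.017857.
Multiplying each by its prior: 1/3 · 0.060606 = 0.020202, 1/3 · 0.0045455 = 0.0015152, 1/3 · 0.017857 = 0.0059524; these sum to 0.02767.
Hence P(urn A | data) = (0.020202) / (0.02767) = 0.73012.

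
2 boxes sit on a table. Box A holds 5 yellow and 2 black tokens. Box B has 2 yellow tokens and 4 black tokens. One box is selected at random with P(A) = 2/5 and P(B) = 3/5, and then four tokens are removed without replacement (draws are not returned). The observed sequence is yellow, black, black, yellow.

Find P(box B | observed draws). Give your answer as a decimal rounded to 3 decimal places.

0.677

For each hypothesis, P(data | H) works out to: P(data | box A) = (5/7)(2/6)(1/5)(4/4) = 1/21; P(data | box B) = (2/6)(4/5)(3/4)(1/3) = 1/15.
Multiplying each by its prior: 2/5 · 1/21 = 2/105, 3/5 · 1/15 = 1/25; with total 31/525.
Hence P(box B | data) = (1/25) / (31/525) = 21/31.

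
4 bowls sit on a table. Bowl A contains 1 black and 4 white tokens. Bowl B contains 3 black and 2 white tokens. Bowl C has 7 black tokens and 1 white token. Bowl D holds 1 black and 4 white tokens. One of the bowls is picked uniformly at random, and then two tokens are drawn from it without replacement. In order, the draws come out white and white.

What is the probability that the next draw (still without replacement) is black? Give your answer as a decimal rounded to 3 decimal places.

0.385

Under each hypothesis, the probability of the observed sequence is: P(data | bowl A) = (4/5)(3/4) = 3/5; P(data | bowl B) = (2/5)(1/4) = 1/10; P(data | bowl C) = (1/8)(0/7) = 0; P(data | bowl D) = (4/5)(3/4) = 3/5.
Multiplying each by its prior: 1/4 · 3/5 = 3/20, 1/4 · 1/10 = 1/40, 1/4 · 0 = 0, 1/4 · 3/5 = 3/20; summing to 13/40.
Normalising, the posterior is P(bowl A | data) = 6/13, P(bowl B | data) = 1/13, P(bowl C | data) = 0, P(bowl D | data) = 6/13.
The predictive probability is P(black next | data) = (1/3)(6/13) + (1)(1/13) + (1/3)(6/13) = 5/13.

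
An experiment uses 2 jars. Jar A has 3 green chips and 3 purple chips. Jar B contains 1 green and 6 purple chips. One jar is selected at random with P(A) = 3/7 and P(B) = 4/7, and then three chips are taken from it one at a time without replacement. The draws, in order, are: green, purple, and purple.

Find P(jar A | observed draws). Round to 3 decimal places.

Compute the likelihood of the observed sequence for each case: P(data | jar A) = (3/6)(3/5)(2/4) = 3/20; P(data | jar B) = (1/7)(6/6)(5/5) = 1/7.
Weighting by the prior gives 3/7 · 3/20 = 9/140, 4/7 · 1/7 = 4/49; with total 143/980.
So P(jar A | data) = (9/140) / (143/980) = 63/143.

0.441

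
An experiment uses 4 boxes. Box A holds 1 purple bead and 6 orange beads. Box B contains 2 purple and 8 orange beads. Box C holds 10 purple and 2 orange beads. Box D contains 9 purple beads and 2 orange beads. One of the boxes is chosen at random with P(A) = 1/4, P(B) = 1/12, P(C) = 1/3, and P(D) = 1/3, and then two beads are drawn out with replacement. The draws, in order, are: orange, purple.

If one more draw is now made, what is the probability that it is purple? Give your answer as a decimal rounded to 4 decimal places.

Under each hypothesis, the probability of the observed sequence is: P(data | box A) = (6/7)(1/7) = 0.12245; P(data | box B) = (8/10)(2/10) = 0.16; P(data | box C) = (2/12)(10/12) = 0.13889; P(data | box D) = (2/11)(9/11) = 0.14876.
Weighting by the prior gives 1/4 · 0.12245 = 0.030612, 1/12 · 0.16 = 0.013333, 1/3 · 0.13889 = 0.046296, 1/3 · 0.14876 = 0.049587; with total 0.13983.
Dividing through by the total gives posterior P(box A | data) = 0.21893, P(box B | data) = 0.095355, P(box C | data) = 0.33109, P(box D | data) = 0.35463.
So P(purple next | data) = Σ P(purple next | H) P(H | data) = (1/7)(0.21893) + (1/5)(0.095355) + (5/6)(0.33109) + (9/11)(0.35463) = 0.61641.

0.6164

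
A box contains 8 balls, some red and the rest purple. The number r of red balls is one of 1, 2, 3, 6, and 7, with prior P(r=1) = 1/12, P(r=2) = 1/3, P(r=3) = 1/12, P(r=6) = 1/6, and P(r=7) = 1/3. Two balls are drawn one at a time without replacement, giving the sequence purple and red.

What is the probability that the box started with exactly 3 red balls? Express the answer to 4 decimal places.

0.1230

For each hypothesis, P(data | H) works out to: P(data | r = 1) = (7/8)(1/7) = 1/8; P(data | r = 2) = (6/8)(2/7) = 3/14; P(data | r = 3) = (5/8)(3/7) = 15/56; P(data | r = 6) = (2/8)(6/7) = 3/14; P(data | r = 7) = (1/8)(7/7) = 1/8.
Multiplying each by its prior: 1/12 · 1/8 = 1/96, 1/3 · 3/14 = 1/14, 1/12 · 15/56 = 5/224, 1/6 · 3/14 = 1/28, 1/3 · 1/8 = 1/24; with total 61/336.
Therefore the posterior P(r = 3 | data) = (5/224) / (61/336) = 15/122.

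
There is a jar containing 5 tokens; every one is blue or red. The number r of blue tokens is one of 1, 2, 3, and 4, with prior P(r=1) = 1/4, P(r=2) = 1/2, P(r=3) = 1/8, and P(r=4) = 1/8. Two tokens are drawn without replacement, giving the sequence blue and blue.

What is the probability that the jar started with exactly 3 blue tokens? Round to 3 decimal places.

0.231

Compute the likelihood of the observed sequence for each case: P(data | r = 1) = (1/5)(0/4) = 0; P(data | r = 2) = (2/5)(1/4) = 1/10; P(data | r = 3) = (3/5)(2/4) = 3/10; P(data | r = 4) = (4/5)(3/4) = 3/5.
The prior-weighted likelihoods are 1/4 · 0 = 0, 1/2 · 1/10 = 1/20, 1/8 · 3/10 = 3/80, 1/8 · 3/5 = 3/40; these sum to 13/80.
Therefore the posterior P(r = 3 | data) = (3/80) / (13/80) = 3/13.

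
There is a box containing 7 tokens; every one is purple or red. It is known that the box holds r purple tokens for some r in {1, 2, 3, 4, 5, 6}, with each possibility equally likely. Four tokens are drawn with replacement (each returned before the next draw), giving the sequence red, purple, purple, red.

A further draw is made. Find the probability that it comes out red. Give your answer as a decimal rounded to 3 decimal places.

0.500

Compute the likelihood of the observed sequence for each case: P(data | r = 1) = (6/7)(1/7)(1/7)(6/7) = 0.014994; P(data | r = 2) = (5/7)(2/7)(2/7)(5/7) = 0.041649; P(data | r = 3) = (4/7)(3/7)(3/7)(4/7) = 0.059975; P(data | r = 4) = (3/7)(4/7)(4/7)(3/7) = 0.059975; P(data | r = 5) = (2/7)(5/7)(5/7)(2/7) = 0.041649; P(data | r = 6) = (1/7)(6/7)(6/7)(1/7) = 0.014994.
Multiplying each by its prior: 1/6 · 0.014994 = 0.002499, 1/6 · 0.041649 = 0.0069416, 1/6 · 0.059975 = 0.0099958, 1/6 · 0.059975 = 0.0099958, 1/6 · 0.041649 = 0.0069416, 1/6 · 0.014994 = 0.002499; summing to 0.038873.
Dividing through by the total gives posterior P(r = 1 | data) = 0.064286, P(r = 2 | data) = 0.17857, P(r = 3 | data) = 0.25714, P(r = 4 | data) = 0.25714, P(r = 5 | data) = 0.17857, P(r = 6 | data) = 0.064286.
So P(red next | data) = Σ P(red next | H) P(H | data) = (6/7)(0.064286) + (5/7)(0.17857) + (4/7)(0.25714) + (3/7)(0.25714) + (2/7)(0.17857) + (1/7)(0.064286) = 0.5.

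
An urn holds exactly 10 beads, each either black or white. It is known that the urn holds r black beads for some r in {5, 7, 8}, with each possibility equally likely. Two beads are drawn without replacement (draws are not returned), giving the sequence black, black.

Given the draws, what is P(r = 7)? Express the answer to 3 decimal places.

Compute the likelihood of the observed sequence for each case: P(data | r = 5) = (5/10)(4/9) = 2/9; P(data | r = 7) = (7/10)(6/9) = 7/15; P(data | r = 8) = (8/10)(7/9) = 28/45.
Multiplying each by its prior: 1/3 · 2/9 = 2/27, 1/3 · 7/15 = 7/45, 1/3 · 28/45 = 28/135; with total 59/135.
So P(r = 7 | data) = (7/45) / (59/135) = 21/59.

0.356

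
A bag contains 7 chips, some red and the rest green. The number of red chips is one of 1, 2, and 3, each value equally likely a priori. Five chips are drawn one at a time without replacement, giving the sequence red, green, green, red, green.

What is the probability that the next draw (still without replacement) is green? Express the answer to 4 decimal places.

For each hypothesis, P(data | H) works out to: P(data | r = 1) = (1/7)(6/6)(5/5)(0/4) = 0; P(data | r = 2) = (2/7)(5/6)(4/5)(1/4)(3/3) = 1/21; P(data | r = 3) = (3/7)(4/6)(3/5)(2/4)(2/3) = 2/35.
The prior-weighted likelihoods are 1/3 · 0 = 0, 1/3 · 1/21 = 1/63, 1/3 · 2/35 = 2/105; with total 11/315.
Dividing through by the total gives posterior P(r = 1 | data) = 0, P(r = 2 | data) = 5/11, P(r = 3 | data) = 6/11.
So P(green next | data) = Σ P(green next | H) P(H | data) = (1)(5/11) + (1/2)(6/11) = 8/11.

0.7273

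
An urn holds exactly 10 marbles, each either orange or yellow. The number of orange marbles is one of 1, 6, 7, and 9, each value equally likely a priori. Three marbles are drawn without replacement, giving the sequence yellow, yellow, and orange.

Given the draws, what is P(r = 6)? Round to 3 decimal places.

0.387

For each hypothesis, P(data | H) works out to: P(data | r = 1) = (9/10)(8/9)(1/8) = 1/10; P(data | r = 6) = (4/10)(3/9)(6/8) = 1/10; P(data | r = 7) = (3/10)(2/9)(7/8) = 7/120; P(data | r = 9) = (1/10)(0/9) = 0.
Multiplying each by its prior: 1/4 · 1/10 = 1/40, 1/4 · 1/10 = 1/40, 1/4 · 7/120 = 7/480, 1/4 · 0 = 0; summing to 31/480.
Hence P(r = 6 | data) = (1/40) / (31/480) = 12/31.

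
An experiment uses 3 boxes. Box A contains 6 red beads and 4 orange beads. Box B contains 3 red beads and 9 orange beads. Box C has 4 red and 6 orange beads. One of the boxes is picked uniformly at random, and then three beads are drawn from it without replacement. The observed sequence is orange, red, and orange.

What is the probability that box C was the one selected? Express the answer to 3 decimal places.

Under each hypothesis, the probability of the observed sequence is: P(data | box A) = (4/10)(6/9)(3/8) = 1/10; P(data | box B) = (9/12)(3/11)(8/10) = 9/55; P(data | box C) = (6/10)(4/9)(5/8) = 1/6.
Weighting by the prior gives 1/3 · 1/10 = 1/30, 1/3 · 9/55 = 3/55, 1/3 · 1/6 = 1/18; with total 71/495.
Therefore the posterior P(box C | data) = (1/18) / (71/495) = 55/142.

0.387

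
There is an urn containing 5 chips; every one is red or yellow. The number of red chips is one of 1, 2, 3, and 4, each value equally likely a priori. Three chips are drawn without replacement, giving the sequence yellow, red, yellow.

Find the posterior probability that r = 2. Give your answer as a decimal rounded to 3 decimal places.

0.400

The likelihood of the observed sequence under each hypothesis: P(data | r = 1) = (4/5)(1/4)(3/3) = 1/5; P(data | r = 2) = (3/5)(2/4)(2/3) = 1/5; P(data | r = 3) = (2/5)(3/4)(1/3) = 1/10; P(data | r = 4) = (1/5)(4/4)(0/3) = 0.
Weighting by the prior gives 1/4 · 1/5 = 1/20, 1/4 · 1/5 = 1/20, 1/4 · 1/10 = 1/40, 1/4 · 0 = 0; these sum to 1/8.
Hence P(r = 2 | data) = (1/20) / (1/8) = 2/5.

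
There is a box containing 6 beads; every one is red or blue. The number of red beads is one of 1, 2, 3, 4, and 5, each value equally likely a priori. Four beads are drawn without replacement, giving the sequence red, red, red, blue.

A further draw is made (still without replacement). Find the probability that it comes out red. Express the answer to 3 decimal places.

Compute the likelihood of the observed sequence for each case: P(data | r = 1) = (1/6)(0/5) = 0; P(data | r = 2) = (2/6)(1/5)(0/4) = 0; P(data | r = 3) = (3/6)(2/5)(1/4)(3/3) = 1/20; P(data | r = 4) = (4/6)(3/5)(2/4)(2/3) = 2/15; P(data | r = 5) = (5/6)(4/5)(3/4)(1/3) = 1/6.
Weighting by the prior gives 1/5 · 0 = 0, 1/5 · 0 = 0, 1/5 · 1/20 = 1/100, 1/5 · 2/15 = 2/75, 1/5 · 1/6 = 1/30; summing to 7/100.
The posterior is then P(r = 1 | data) = 0, P(r = 2 | data) = 0, P(r = 3 | data) = 1/7, P(r = 4 | data) = 8/21, P(r = 5 | data) = 10/21.
Averaging over the posterior, P(red next | data) = (0)(1/7) + (1/2)(8/21) + (1)(10/21) = 2/3.

0.667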